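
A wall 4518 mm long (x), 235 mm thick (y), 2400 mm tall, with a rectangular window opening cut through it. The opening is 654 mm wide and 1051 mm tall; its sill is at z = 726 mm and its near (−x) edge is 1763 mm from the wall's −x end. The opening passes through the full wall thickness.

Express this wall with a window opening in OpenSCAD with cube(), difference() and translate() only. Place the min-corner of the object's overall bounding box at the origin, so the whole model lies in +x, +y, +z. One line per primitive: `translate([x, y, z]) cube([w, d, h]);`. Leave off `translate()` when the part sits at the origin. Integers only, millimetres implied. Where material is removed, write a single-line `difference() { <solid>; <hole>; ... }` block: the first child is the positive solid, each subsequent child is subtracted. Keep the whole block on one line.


difference() { cube([4518, 235, 2400]); translate([1763, 0, 726]) cube([654, 235, 1051]); }


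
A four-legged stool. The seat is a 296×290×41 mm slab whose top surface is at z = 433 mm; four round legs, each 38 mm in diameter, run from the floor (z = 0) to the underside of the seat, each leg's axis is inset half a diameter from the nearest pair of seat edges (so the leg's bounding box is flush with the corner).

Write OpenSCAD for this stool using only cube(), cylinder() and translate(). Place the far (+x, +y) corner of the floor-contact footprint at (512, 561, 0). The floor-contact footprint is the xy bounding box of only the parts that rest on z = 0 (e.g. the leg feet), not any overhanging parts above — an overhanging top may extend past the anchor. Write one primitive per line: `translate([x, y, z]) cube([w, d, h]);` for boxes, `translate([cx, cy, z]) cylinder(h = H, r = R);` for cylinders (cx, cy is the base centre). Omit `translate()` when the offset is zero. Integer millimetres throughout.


translate([216, 271, 392]) cube([296, 290, 41]);
translate([235, 290, 0]) cylinder(h = 392, r = 19);
translate([493, 290, 0]) cylinder(h = 392, r = 19);
translate([235, 542, 0]) cylinder(h = 392, r = 19);
translate([493, 542, 0]) cylinder(h = 392, r = 19);


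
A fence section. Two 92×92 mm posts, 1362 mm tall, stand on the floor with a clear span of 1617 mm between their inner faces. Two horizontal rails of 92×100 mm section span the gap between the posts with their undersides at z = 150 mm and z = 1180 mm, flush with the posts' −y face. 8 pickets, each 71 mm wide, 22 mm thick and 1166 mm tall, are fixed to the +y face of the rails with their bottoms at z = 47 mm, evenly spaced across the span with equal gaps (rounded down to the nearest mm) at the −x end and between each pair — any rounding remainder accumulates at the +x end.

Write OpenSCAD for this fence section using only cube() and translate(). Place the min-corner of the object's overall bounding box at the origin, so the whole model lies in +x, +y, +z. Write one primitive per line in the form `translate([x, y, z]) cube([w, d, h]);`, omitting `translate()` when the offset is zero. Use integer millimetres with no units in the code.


cube([92, 92, 1362]);
translate([1709, 0, 0]) cube([92, 92, 1362]);
translate([92, 0, 150]) cube([1617, 92, 100]);
translate([92, 0, 1180]) cube([1617, 92, 100]);
translate([208, 92, 47]) cube([71, 22, 1166]);
translate([395, 92, 47]) cube([71, 22, 1166]);
translate([582, 92, 47]) cube([71, 22, 1166]);
translate([769, 92, 47]) cube([71, 22, 1166]);
translate([956, 92, 47]) cube([71, 22, 1166]);
translate([1143, 92, 47]) cube([71, 22, 1166]);
translate([1330, 92, 47]) cube([71, 22, 1166]);
translate([1517, 92, 47]) cube([71, 22, 1166]);


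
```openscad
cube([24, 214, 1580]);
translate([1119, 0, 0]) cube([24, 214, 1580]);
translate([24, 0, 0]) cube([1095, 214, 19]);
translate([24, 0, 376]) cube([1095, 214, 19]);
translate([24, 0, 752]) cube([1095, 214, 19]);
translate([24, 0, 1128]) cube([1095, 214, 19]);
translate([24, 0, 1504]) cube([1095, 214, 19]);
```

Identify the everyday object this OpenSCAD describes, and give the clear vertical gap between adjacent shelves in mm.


A bookshelf. The clear shelf gap is 357 mm.

Two tall side panels with 5 horizontal boards between them — a bookshelf. The first two shelf undersides are at z = 0 and z = 376; with shelf thickness 19, the clear gap is 376 − 0 − 19 = 357 mm.


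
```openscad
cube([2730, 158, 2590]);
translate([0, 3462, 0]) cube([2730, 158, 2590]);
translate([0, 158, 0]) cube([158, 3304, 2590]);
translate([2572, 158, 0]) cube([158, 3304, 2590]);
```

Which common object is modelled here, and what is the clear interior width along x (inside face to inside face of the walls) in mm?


A house (or room) frame. The interior width is 2414 mm.

Four 2590 mm walls enclosing a rectangle with no floor or roof — a room or house frame. Outside width is 2730 mm and wall thickness is 158 mm, so the interior width is 2730 − 2 × 158 = 2414 mm.


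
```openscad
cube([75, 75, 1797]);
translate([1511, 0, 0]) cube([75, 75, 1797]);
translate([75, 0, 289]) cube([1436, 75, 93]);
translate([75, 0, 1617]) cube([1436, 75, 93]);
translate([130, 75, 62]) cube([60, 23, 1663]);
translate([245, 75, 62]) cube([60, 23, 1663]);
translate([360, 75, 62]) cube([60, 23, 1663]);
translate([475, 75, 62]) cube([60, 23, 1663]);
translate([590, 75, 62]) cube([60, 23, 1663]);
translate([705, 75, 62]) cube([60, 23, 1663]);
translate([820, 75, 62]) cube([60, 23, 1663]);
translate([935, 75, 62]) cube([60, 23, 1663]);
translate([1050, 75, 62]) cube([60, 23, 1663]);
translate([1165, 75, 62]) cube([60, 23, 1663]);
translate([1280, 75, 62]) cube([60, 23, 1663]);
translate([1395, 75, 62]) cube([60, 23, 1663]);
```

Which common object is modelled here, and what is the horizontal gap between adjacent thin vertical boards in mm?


A fence section. The picket gap is 55 mm.

Two posts, two rails, 12 pickets — a fence section. Span 1436 mm holds 12 pickets of 60 mm with 13 equal gaps: ⌊(1436 − 12·60) / 13⌋ = 55 mm.


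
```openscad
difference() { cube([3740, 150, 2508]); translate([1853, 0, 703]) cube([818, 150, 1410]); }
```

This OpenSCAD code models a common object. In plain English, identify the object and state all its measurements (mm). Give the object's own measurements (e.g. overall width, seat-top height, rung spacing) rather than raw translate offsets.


A wall 3740 mm long (x), 150 mm thick (y), 2508 mm tall, with a rectangular window opening cut through it. The opening is 818 mm wide and 1410 mm tall; its sill is at z = 703 mm and its near (−x) edge is 1853 mm from the wall's −x end. The opening passes through the full wall thickness.


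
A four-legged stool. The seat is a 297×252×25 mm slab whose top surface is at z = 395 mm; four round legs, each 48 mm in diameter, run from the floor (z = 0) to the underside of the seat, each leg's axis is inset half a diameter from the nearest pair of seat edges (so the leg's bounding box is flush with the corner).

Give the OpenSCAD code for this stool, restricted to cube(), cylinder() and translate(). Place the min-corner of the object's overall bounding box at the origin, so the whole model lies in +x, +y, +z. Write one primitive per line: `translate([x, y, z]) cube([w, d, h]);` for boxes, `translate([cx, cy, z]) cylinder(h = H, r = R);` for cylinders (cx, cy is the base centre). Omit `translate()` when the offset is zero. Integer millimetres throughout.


translate([0, 0, 370]) cube([297, 252, 25]);
translate([24, 24, 0]) cylinder(h = 370, r = 24);
translate([273, 24, 0]) cylinder(h = 370, r = 24);
translate([24, 228, 0]) cylinder(h = 370, r = 24);
translate([273, 228, 0]) cylinder(h = 370, r = 24);


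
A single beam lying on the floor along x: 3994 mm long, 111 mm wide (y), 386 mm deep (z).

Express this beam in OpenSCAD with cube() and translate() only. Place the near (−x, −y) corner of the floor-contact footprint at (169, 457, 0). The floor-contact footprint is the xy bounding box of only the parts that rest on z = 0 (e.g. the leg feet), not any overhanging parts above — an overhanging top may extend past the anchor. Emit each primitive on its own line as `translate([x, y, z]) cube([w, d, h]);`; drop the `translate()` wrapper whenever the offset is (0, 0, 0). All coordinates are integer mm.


translate([169, 457, 0]) cube([3994, 111, 386]);


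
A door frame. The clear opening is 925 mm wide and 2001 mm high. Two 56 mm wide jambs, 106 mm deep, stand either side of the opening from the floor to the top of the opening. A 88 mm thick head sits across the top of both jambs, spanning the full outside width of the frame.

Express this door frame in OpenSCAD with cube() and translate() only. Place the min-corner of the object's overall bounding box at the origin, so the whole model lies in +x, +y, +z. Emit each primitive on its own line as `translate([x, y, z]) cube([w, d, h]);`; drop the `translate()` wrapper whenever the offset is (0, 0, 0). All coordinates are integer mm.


cube([56, 106, 2001]);
translate([981, 0, 0]) cube([56, 106, 2001]);
translate([0, 0, 2001]) cube([1037, 106, 88]);


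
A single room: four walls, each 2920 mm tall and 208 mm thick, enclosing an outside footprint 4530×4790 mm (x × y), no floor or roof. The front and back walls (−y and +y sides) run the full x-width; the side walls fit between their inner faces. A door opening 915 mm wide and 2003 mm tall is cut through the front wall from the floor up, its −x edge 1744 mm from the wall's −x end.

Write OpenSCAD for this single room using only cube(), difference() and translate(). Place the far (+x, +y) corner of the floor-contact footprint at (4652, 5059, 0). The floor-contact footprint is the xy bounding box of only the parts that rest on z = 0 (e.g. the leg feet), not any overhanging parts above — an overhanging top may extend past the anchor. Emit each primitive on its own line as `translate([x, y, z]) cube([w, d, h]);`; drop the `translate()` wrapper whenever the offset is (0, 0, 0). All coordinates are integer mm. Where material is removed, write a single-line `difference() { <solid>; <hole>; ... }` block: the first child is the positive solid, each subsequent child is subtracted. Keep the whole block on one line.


difference() { translate([122, 269, 0]) cube([4530, 208, 2920]); translate([1866, 269, 0]) cube([915, 208, 2003]); }
translate([122, 4851, 0]) cube([4530, 208, 2920]);
translate([122, 477, 0]) cube([208, 4374, 2920]);
translate([4444, 477, 0]) cube([208, 4374, 2920]);


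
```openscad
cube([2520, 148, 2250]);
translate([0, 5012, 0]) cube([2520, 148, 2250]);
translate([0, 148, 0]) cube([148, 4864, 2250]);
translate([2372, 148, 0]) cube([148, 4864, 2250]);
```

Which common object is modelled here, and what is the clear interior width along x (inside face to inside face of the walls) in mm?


A house (or room) frame. The interior width is 2224 mm.

Four 2250 mm walls enclosing a rectangle with no floor or roof — a room or house frame. Outside width is 2520 mm and wall thickness is 148 mm, so the interior width is 2520 − 2 × 148 = 2224 mm.


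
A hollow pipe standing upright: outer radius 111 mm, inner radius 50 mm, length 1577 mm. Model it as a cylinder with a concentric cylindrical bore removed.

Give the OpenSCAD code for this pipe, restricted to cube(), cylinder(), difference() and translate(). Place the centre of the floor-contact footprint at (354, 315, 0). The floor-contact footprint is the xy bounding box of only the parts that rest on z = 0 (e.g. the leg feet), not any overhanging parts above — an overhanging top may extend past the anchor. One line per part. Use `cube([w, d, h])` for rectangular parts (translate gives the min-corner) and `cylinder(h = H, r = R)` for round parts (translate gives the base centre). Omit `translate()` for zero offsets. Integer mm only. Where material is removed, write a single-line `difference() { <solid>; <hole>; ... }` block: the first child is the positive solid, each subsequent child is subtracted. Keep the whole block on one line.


difference() { translate([354, 315, 0]) cylinder(h = 1577, r = 111); translate([354, 315, 0]) cylinder(h = 1577, r = 50); }


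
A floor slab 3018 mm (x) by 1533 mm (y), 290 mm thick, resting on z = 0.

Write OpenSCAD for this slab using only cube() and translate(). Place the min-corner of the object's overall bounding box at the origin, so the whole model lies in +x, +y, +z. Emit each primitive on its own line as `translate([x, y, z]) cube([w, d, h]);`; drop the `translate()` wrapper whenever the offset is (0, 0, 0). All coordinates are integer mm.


cube([3018, 1533, 290]);


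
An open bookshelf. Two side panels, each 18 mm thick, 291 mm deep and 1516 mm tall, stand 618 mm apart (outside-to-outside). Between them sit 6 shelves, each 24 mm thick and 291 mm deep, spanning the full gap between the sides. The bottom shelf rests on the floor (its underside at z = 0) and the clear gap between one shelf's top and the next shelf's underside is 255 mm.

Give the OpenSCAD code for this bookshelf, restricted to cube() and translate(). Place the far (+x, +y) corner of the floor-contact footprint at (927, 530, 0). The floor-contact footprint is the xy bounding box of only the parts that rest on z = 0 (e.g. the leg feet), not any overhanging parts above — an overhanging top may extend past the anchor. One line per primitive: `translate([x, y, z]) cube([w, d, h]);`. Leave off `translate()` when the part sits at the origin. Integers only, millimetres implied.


translate([309, 239, 0]) cube([18, 291, 1516]);
translate([909, 239, 0]) cube([18, 291, 1516]);
translate([327, 239, 0]) cube([582, 291, 24]);
translate([327, 239, 279]) cube([582, 291, 24]);
translate([327, 239, 558]) cube([582, 291, 24]);
translate([327, 239, 837]) cube([582, 291, 24]);
translate([327, 239, 1116]) cube([582, 291, 24]);
translate([327, 239, 1395]) cube([582, 291, 24]);


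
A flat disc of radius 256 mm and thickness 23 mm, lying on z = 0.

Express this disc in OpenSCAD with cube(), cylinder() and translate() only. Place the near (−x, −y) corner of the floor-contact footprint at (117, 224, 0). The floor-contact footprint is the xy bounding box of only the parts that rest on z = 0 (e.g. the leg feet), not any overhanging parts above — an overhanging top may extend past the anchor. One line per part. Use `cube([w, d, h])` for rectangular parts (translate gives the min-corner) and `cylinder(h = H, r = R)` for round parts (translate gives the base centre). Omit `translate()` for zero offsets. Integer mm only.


translate([373, 480, 0]) cylinder(h = 23, r = 256);


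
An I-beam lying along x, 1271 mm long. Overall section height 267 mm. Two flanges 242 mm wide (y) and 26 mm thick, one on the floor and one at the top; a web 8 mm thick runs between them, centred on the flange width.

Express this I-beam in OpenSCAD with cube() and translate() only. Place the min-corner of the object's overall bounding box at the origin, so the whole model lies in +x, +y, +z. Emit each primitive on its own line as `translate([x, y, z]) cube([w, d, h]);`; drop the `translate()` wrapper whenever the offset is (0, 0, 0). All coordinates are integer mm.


cube([1271, 242, 26]);
translate([0, 117, 26]) cube([1271, 8, 215]);
translate([0, 0, 241]) cube([1271, 242, 26]);


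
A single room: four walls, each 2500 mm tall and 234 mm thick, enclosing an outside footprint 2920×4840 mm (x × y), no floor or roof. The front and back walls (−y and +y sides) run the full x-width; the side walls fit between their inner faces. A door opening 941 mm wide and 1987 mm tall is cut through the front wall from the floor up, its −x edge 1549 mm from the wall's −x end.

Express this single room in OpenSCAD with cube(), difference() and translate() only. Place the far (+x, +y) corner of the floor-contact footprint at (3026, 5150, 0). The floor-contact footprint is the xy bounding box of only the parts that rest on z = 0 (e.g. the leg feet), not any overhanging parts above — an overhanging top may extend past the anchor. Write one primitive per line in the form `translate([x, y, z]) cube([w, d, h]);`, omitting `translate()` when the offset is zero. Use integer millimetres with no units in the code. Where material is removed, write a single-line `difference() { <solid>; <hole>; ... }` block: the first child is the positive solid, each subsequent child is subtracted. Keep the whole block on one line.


difference() { translate([106, 310, 0]) cube([2920, 234, 2500]); translate([1655, 310, 0]) cube([941, 234, 1987]); }
translate([106, 4916, 0]) cube([2920, 234, 2500]);
translate([106, 544, 0]) cube([234, 4372, 2500]);
translate([2792, 544, 0]) cube([234, 4372, 2500]);


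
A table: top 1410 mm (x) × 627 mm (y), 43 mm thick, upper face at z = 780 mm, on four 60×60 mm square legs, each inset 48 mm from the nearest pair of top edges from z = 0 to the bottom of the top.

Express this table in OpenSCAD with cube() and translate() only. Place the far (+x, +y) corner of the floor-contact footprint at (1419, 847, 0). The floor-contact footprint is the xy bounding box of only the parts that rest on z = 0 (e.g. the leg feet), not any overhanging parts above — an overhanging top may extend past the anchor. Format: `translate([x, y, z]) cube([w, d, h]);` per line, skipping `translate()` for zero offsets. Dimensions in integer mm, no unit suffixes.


translate([57, 268, 737]) cube([1410, 627, 43]);
translate([105, 316, 0]) cube([60, 60, 737]);
translate([1359, 316, 0]) cube([60, 60, 737]);
translate([105, 787, 0]) cube([60, 60, 737]);
translate([1359, 787, 0]) cube([60, 60, 737]);


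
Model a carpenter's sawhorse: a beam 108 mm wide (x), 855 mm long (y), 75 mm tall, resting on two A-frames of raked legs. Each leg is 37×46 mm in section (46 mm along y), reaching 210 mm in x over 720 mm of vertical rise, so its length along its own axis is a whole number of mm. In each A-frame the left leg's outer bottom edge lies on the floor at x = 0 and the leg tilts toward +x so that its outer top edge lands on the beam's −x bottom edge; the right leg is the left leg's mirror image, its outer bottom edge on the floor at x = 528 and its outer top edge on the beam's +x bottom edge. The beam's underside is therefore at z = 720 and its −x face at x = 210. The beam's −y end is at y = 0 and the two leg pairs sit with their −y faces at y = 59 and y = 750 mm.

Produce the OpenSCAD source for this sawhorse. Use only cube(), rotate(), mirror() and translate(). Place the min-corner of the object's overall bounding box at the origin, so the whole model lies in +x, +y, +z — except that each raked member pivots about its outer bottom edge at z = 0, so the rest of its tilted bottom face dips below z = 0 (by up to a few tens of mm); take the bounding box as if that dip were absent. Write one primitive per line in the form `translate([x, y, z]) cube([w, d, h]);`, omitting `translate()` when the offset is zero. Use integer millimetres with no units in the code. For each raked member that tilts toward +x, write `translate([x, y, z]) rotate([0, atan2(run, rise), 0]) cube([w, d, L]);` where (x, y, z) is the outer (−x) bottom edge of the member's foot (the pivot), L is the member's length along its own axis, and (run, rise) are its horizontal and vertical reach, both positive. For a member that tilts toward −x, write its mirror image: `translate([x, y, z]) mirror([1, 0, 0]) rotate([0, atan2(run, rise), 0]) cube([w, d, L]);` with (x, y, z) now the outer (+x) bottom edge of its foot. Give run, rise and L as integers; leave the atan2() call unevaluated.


translate([210, 0, 720]) cube([108, 855, 75]);
translate([0, 59, 0]) rotate([0, atan2(210, 720), 0]) cube([37, 46, 750]);
translate([528, 59, 0]) mirror([1, 0, 0]) rotate([0, atan2(210, 720), 0]) cube([37, 46, 750]);
translate([0, 750, 0]) rotate([0, atan2(210, 720), 0]) cube([37, 46, 750]);
translate([528, 750, 0]) mirror([1, 0, 0]) rotate([0, atan2(210, 720), 0]) cube([37, 46, 750]);


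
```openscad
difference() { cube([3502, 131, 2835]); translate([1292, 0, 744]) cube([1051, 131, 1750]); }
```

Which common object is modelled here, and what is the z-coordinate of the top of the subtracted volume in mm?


A wall with a window opening. The window head height is 2494 mm.

A wall with a rectangular opening subtracted — a window. Sill at z = 744, opening 1750 mm tall, so the head is at 744 + 1750 = 2494 mm.


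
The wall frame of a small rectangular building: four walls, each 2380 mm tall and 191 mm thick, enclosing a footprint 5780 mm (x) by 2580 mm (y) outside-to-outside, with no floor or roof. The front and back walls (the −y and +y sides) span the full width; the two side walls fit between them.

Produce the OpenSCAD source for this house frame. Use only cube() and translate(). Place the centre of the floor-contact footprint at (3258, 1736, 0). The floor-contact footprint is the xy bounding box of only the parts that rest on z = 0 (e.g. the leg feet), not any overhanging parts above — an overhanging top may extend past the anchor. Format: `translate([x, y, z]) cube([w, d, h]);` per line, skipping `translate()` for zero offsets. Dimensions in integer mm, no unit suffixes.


translate([368, 446, 0]) cube([5780, 191, 2380]);
translate([368, 2835, 0]) cube([5780, 191, 2380]);
translate([368, 637, 0]) cube([191, 2198, 2380]);
translate([5957, 637, 0]) cube([191, 2198, 2380]);


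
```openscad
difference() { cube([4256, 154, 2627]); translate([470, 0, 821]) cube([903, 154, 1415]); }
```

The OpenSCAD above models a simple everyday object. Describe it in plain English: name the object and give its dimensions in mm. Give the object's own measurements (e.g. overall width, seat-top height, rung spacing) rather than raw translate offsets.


A wall 4256 mm long (x), 154 mm thick (y), 2627 mm tall, with a rectangular window opening cut through it. The opening is 903 mm wide and 1415 mm tall; its sill is at z = 821 mm and its near (−x) edge is 470 mm from the wall's −x end. The opening passes through the full wall thickness.


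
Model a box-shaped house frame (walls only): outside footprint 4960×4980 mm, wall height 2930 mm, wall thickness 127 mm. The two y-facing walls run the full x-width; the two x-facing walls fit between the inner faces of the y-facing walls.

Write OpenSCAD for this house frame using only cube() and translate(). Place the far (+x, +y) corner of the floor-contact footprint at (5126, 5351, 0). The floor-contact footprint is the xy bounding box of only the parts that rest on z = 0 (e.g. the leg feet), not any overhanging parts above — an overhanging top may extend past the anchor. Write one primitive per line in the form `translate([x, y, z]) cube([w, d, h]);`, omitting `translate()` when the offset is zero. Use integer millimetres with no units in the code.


translate([166, 371, 0]) cube([4960, 127, 2930]);
translate([166, 5224, 0]) cube([4960, 127, 2930]);
translate([166, 498, 0]) cube([127, 4726, 2930]);
translate([4999, 498, 0]) cube([127, 4726, 2930]);


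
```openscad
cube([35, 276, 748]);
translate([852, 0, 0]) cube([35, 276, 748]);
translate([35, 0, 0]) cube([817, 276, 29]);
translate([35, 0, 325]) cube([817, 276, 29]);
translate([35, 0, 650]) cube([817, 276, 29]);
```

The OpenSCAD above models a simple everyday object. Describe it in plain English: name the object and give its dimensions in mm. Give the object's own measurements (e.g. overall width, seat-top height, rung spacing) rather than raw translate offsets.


An open bookshelf. Two side panels, each 35 mm thick, 276 mm deep and 748 mm tall, stand 887 mm apart (outside-to-outside). Between them sit 3 shelves, each 29 mm thick and 276 mm deep, spanning the full gap between the sides. The bottom shelf rests on the floor (its underside at z = 0) and the clear gap between one shelf's top and the next shelf's underside is 296 mm.


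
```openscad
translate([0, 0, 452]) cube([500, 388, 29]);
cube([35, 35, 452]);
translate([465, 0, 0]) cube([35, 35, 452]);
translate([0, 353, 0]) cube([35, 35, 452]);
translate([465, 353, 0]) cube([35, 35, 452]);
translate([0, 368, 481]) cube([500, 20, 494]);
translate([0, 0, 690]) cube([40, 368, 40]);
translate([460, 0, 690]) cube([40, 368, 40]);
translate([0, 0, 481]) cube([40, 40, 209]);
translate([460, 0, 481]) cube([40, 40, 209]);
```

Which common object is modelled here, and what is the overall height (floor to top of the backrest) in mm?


A chair. The overall height is 975 mm.

A slab on four corner posts with a tall panel at the back — a chair. The seat slab sits at z = 452 with thickness 29, and the 494 mm backrest starts at the seat top, so the overall height is 452 + 29 + 494 = 975 mm.


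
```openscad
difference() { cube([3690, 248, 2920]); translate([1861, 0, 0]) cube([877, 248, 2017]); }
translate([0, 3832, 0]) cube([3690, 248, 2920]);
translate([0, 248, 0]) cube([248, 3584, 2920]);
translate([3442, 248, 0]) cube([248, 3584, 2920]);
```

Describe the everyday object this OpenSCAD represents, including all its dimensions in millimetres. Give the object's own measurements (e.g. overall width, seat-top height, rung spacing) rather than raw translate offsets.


A single room: four walls, each 2920 mm tall and 248 mm thick, enclosing an outside footprint 3690×4080 mm (x × y), no floor or roof. The front and back walls (−y and +y sides) run the full x-width; the side walls fit between their inner faces. A door opening 877 mm wide and 2017 mm tall is cut through the front wall from the floor up, its −x edge 1861 mm from the wall's −x end.


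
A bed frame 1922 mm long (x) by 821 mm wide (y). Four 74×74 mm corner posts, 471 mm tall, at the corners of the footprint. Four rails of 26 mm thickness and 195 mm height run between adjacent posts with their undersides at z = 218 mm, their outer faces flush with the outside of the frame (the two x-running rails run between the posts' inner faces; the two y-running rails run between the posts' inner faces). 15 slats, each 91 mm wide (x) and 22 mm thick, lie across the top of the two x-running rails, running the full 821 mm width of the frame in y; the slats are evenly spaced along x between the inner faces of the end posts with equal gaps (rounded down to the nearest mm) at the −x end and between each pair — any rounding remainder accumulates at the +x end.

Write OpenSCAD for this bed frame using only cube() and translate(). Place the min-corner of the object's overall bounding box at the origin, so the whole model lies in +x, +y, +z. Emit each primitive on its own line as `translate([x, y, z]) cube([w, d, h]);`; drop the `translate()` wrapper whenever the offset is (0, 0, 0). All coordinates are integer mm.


cube([74, 74, 471]);
translate([0, 747, 0]) cube([74, 74, 471]);
translate([1848, 0, 0]) cube([74, 74, 471]);
translate([1848, 747, 0]) cube([74, 74, 471]);
translate([74, 0, 218]) cube([1774, 26, 195]);
translate([74, 795, 218]) cube([1774, 26, 195]);
translate([0, 74, 218]) cube([26, 673, 195]);
translate([1896, 74, 218]) cube([26, 673, 195]);
translate([99, 0, 413]) cube([91, 821, 22]);
translate([215, 0, 413]) cube([91, 821, 22]);
translate([331, 0, 413]) cube([91, 821, 22]);
translate([447, 0, 413]) cube([91, 821, 22]);
translate([563, 0, 413]) cube([91, 821, 22]);
translate([679, 0, 413]) cube([91, 821, 22]);
translate([795, 0, 413]) cube([91, 821, 22]);
translate([911, 0, 413]) cube([91, 821, 22]);
translate([1027, 0, 413]) cube([91, 821, 22]);
translate([1143, 0, 413]) cube([91, 821, 22]);
translate([1259, 0, 413]) cube([91, 821, 22]);
translate([1375, 0, 413]) cube([91, 821, 22]);
translate([1491, 0, 413]) cube([91, 821, 22]);
translate([1607, 0, 413]) cube([91, 821, 22]);
translate([1723, 0, 413]) cube([91, 821, 22]);


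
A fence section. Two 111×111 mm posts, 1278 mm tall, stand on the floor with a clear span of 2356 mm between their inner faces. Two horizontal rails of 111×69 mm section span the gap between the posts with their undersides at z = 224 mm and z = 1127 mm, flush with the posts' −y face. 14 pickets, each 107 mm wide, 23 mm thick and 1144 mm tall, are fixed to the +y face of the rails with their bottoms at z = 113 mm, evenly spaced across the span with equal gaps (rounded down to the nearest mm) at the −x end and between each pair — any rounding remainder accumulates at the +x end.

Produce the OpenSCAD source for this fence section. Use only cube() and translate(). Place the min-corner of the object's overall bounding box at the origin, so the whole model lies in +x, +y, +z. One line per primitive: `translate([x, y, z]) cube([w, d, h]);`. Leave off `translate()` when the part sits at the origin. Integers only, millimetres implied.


cube([111, 111, 1278]);
translate([2467, 0, 0]) cube([111, 111, 1278]);
translate([111, 0, 224]) cube([2356, 111, 69]);
translate([111, 0, 1127]) cube([2356, 111, 69]);
translate([168, 111, 113]) cube([107, 23, 1144]);
translate([332, 111, 113]) cube([107, 23, 1144]);
translate([496, 111, 113]) cube([107, 23, 1144]);
translate([660, 111, 113]) cube([107, 23, 1144]);
translate([824, 111, 113]) cube([107, 23, 1144]);
translate([988, 111, 113]) cube([107, 23, 1144]);
translate([1152, 111, 113]) cube([107, 23, 1144]);
translate([1316, 111, 113]) cube([107, 23, 1144]);
translate([1480, 111, 113]) cube([107, 23, 1144]);
translate([1644, 111, 113]) cube([107, 23, 1144]);
translate([1808, 111, 113]) cube([107, 23, 1144]);
translate([1972, 111, 113]) cube([107, 23, 1144]);
translate([2136, 111, 113]) cube([107, 23, 1144]);
translate([2300, 111, 113]) cube([107, 23, 1144]);


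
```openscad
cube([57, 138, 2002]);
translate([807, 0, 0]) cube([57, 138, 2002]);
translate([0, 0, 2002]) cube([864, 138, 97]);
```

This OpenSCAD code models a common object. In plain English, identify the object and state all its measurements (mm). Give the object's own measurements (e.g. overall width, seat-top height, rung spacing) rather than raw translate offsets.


A door frame. The clear opening is 750 mm wide and 2002 mm high. Two 57 mm wide jambs, 138 mm deep, stand either side of the opening from the floor to the top of the opening. A 97 mm thick head sits across the top of both jambs, spanning the full outside width of the frame.


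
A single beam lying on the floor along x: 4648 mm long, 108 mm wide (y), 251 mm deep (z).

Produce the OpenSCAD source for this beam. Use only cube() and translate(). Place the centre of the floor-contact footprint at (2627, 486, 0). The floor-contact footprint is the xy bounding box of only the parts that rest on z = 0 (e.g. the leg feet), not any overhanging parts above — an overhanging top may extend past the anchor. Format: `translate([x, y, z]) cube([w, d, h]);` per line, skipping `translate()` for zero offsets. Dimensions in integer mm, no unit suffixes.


translate([303, 432, 0]) cube([4648, 108, 251]);


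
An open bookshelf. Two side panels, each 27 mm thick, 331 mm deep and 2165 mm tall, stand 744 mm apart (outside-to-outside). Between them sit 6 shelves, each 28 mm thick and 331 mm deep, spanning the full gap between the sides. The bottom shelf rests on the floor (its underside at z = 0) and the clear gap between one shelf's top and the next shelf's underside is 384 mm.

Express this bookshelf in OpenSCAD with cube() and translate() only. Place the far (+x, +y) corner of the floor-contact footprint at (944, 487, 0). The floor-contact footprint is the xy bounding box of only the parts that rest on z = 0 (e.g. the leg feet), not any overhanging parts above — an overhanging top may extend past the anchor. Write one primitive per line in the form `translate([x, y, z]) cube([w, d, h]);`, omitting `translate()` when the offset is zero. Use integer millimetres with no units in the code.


translate([200, 156, 0]) cube([27, 331, 2165]);
translate([917, 156, 0]) cube([27, 331, 2165]);
translate([227, 156, 0]) cube([690, 331, 28]);
translate([227, 156, 412]) cube([690, 331, 28]);
translate([227, 156, 824]) cube([690, 331, 28]);
translate([227, 156, 1236]) cube([690, 331, 28]);
translate([227, 156, 1648]) cube([690, 331, 28]);
translate([227, 156, 2060]) cube([690, 331, 28]);


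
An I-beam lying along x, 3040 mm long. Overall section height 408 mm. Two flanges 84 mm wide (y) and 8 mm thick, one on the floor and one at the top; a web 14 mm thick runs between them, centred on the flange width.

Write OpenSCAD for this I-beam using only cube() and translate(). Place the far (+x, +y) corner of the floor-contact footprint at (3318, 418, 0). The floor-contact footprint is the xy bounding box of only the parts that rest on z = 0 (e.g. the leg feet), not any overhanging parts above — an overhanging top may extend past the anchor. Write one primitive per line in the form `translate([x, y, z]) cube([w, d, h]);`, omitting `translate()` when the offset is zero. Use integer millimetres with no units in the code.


translate([278, 334, 0]) cube([3040, 84, 8]);
translate([278, 369, 8]) cube([3040, 14, 392]);
translate([278, 334, 400]) cube([3040, 84, 8]);


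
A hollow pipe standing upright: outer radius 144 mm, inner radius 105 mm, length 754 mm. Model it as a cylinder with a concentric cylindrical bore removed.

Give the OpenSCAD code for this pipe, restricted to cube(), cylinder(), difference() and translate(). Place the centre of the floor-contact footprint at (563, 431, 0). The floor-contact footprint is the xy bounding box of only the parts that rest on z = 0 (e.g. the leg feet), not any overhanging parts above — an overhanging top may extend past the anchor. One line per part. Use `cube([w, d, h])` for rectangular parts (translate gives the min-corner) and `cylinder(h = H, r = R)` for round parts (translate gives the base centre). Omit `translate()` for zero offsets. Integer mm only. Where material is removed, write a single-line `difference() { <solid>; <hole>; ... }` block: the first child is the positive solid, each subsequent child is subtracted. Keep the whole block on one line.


difference() { translate([563, 431, 0]) cylinder(h = 754, r = 144); translate([563, 431, 0]) cylinder(h = 754, r = 105); }


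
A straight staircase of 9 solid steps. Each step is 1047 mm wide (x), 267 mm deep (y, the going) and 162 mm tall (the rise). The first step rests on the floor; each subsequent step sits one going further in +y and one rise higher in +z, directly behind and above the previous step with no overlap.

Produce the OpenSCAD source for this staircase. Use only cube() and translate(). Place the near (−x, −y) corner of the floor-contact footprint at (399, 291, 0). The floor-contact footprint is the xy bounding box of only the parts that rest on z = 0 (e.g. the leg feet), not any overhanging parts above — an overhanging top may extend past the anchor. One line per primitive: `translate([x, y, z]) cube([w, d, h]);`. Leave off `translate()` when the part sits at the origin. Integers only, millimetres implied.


translate([399, 291, 0]) cube([1047, 267, 162]);
translate([399, 558, 162]) cube([1047, 267, 162]);
translate([399, 825, 324]) cube([1047, 267, 162]);
translate([399, 1092, 486]) cube([1047, 267, 162]);
translate([399, 1359, 648]) cube([1047, 267, 162]);
translate([399, 1626, 810]) cube([1047, 267, 162]);
translate([399, 1893, 972]) cube([1047, 267, 162]);
translate([399, 2160, 1134]) cube([1047, 267, 162]);
translate([399, 2427, 1296]) cube([1047, 267, 162]);


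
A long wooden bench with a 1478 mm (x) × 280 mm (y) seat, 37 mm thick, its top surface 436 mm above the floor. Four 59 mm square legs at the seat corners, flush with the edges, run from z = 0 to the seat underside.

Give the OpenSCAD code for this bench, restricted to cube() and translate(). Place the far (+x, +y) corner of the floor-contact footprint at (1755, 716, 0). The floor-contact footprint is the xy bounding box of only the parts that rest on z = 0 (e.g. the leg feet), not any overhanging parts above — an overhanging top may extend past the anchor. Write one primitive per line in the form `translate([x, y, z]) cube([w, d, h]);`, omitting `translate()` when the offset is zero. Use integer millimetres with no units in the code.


translate([277, 436, 399]) cube([1478, 280, 37]);
translate([277, 436, 0]) cube([59, 59, 399]);
translate([277, 657, 0]) cube([59, 59, 399]);
translate([1696, 436, 0]) cube([59, 59, 399]);
translate([1696, 657, 0]) cube([59, 59, 399]);


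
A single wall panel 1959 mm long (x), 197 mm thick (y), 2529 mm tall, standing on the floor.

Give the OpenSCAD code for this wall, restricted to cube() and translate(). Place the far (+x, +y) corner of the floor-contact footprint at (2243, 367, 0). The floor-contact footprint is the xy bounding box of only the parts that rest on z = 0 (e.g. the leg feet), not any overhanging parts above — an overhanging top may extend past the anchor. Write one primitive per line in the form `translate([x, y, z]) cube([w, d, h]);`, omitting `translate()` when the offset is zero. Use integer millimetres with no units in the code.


translate([284, 170, 0]) cube([1959, 197, 2529]);


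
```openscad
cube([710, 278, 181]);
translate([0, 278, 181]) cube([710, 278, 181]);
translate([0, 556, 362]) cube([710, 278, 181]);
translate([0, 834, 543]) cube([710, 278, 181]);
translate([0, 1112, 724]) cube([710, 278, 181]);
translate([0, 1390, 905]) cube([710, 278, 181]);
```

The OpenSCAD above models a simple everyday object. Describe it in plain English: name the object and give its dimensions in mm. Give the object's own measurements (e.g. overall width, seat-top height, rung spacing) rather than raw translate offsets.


A straight staircase of 6 solid steps. Each step is 710 mm wide (x), 278 mm deep (y, the going) and 181 mm tall (the rise). The first step rests on the floor; each subsequent step sits one going further in +y and one rise higher in +z, directly behind and above the previous step with no overlap.


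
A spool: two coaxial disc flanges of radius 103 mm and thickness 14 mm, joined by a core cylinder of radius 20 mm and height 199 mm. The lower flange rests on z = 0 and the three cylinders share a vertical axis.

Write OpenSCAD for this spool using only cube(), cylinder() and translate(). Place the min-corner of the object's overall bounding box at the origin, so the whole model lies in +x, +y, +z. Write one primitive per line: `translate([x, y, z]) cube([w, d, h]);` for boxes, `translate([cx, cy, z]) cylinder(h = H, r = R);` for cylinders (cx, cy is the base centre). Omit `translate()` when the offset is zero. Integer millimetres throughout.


translate([103, 103, 0]) cylinder(h = 14, r = 103);
translate([103, 103, 14]) cylinder(h = 199, r = 20);
translate([103, 103, 213]) cylinder(h = 14, r = 103);


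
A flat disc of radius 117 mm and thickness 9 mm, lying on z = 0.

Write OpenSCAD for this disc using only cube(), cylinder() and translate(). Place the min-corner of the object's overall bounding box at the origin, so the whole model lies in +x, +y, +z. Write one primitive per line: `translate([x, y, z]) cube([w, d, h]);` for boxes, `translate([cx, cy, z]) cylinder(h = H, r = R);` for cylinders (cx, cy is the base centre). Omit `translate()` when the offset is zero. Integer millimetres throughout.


translate([117, 117, 0]) cylinder(h = 9, r = 117);


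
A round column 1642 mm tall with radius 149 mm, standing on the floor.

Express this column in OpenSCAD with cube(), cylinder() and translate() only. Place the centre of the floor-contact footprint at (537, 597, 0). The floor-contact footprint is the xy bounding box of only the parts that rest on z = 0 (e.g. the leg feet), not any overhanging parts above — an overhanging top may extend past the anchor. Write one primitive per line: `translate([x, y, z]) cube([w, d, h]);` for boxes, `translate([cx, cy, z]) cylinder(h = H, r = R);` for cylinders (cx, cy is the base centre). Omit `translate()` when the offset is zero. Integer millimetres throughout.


translate([537, 597, 0]) cylinder(h = 1642, r = 149);


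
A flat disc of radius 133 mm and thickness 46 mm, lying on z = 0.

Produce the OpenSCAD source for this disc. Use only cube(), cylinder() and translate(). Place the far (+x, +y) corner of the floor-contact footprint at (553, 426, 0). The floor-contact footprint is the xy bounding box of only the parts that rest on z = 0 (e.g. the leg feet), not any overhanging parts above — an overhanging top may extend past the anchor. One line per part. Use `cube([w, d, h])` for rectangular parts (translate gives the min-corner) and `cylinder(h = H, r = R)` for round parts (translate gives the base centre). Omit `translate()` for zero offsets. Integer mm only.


translate([420, 293, 0]) cylinder(h = 46, r = 133);
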